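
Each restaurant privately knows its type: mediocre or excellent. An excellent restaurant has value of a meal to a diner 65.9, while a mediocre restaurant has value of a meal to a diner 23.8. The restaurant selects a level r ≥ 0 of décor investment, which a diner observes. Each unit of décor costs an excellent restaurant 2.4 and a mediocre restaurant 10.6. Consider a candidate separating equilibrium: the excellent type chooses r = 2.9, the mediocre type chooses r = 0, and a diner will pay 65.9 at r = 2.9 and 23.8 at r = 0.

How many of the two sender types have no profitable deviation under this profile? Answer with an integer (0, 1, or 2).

Excellent type: signal → 65.9 − 2.4 × 2.9 = 58.94; deviate to 0 → 23.8. IC holds (58.94 ≥ 23.8).
Mediocre type: stay at 0 → 23.8; mimic → 65.9 − 10.6 × 2.9 = 35.16. IC fails (23.8 < 35.16).
1 of 2 constraints hold, so this profile is not an equilibrium.

1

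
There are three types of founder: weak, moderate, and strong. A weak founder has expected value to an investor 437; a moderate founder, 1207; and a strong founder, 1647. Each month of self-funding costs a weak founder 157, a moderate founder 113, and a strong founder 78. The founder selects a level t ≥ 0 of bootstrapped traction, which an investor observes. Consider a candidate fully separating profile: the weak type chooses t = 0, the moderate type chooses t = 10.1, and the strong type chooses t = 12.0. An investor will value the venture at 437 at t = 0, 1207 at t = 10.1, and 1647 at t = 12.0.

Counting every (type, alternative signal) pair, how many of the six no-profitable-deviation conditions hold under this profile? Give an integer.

Weak (own payoff 437): to t=10.1 gives 1207 − 157×10.1 = -378.7 → no gain ✓; to t=12.0 gives 1647 − 157×12.0 = -237 → no gain ✓.
Moderate (own payoff 1207 − 113×10.1 = 65.7): to t=0 gives 437 → profitable ✗; to t=12.0 gives 1647 − 113×12.0 = 291 → profitable ✗.
Strong (own payoff 1647 − 78×12.0 = 711): to t=0 gives 437 → no gain ✓; to t=10.1 gives 1207 − 78×10.1 = 419.2 → no gain ✓.
4 of the 6 constraints hold; not an equilibrium.

4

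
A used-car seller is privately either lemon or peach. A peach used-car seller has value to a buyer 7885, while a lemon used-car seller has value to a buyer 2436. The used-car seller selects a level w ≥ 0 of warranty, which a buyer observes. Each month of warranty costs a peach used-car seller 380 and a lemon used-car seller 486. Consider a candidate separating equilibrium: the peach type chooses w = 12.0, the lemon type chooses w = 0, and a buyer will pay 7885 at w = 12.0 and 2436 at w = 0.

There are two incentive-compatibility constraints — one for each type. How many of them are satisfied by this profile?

Lemon type: stay at 0 → 2436; mimic → 7885 − 486 × 12.0 = 2053. IC holds (2436 ≥ 2053).
Peach type: signal → 7885 − 380 × 12.0 = 3325; deviate to 0 → 2436. IC holds (3325 ≥ 2436).
2 of 2 constraints hold, so this is a separating equilibrium.

2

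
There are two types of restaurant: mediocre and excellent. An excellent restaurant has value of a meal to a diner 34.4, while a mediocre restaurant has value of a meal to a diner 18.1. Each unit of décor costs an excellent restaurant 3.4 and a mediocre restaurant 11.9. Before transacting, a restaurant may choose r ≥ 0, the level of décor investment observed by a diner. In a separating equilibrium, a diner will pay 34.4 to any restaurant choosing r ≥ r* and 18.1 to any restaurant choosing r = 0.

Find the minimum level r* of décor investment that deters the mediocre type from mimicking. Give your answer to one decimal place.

1.4

A mediocre restaurant choosing r = 0 receives 18.1.
Imitating at r* instead would pay 34.4 at cost 11.9·r*, netting 34.4 − 11.9·r*.
Indifference: 18.1 = 34.4 − 11.9·r*, so r* = (34.4 − 18.1) / 11.9 ≈ 1.4.
At r* the mediocre type's incentive constraint just binds; the excellent type strictly prefers r* since its per-unit cost is lower.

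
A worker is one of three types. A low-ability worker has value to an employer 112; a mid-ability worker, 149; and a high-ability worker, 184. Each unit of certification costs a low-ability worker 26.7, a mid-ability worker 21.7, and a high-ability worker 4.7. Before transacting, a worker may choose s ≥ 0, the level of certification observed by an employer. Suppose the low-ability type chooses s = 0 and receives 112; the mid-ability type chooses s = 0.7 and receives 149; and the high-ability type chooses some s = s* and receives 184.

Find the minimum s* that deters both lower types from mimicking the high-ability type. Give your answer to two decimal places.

2.70

Mid-ability type (on-path payoff 149 − 21.7×0.7 = 133.81) won't mimic when 133.81 ≥ 184 − 21.7·s*, i.e. s* ≥ 2.31.
Low-ability type (on-path payoff 112) won't mimic when 112 ≥ 184 − 26.7·s*, i.e. s* ≥ 2.70.
Both must hold, so s* = max(2.70, 2.31) = 2.70. The low-ability type's constraint binds.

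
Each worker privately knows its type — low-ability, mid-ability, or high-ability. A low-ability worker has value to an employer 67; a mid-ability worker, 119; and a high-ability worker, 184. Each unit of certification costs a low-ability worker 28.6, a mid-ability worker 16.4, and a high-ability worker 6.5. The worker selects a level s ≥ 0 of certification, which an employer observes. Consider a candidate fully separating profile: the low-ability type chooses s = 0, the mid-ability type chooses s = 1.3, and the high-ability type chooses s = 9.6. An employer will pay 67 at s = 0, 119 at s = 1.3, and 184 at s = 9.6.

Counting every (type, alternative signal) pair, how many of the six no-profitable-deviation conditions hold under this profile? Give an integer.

5

Mid-ability (own payoff 119 − 16.4×1.3 = 97.68): to s=0 gives 67 → no gain ✓; to s=9.6 gives 184 − 16.4×9.6 = 26.56 → no gain ✓.
Low-ability (own payoff 67): to s=1.3 gives 119 − 28.6×1.3 = 81.82 → profitable ✗; to s=9.6 gives 184 − 28.6×9.6 = -90.56 → no gain ✓.
High-ability (own payoff 184 − 6.5×9.6 = 121.6): to s=0 gives 67 → no gain ✓; to s=1.3 gives 119 − 6.5×1.3 = 110.55 → no gain ✓.
5 of the 6 constraints hold; not an equilibrium.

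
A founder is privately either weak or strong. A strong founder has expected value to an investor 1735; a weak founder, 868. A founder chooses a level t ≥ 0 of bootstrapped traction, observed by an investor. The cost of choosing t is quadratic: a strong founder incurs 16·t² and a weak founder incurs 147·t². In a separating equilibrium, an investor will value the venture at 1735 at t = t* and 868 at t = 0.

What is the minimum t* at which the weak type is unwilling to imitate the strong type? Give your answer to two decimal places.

2.43

The weak type at t = 0 receives 868; imitating at t* yields 1735 − 147·t*².
Indifference: 868 = 1735 − 147·t*², so t*² = (1735 − 868) / 147 ≈ 5.8980.
t* = √5.8980 ≈ 2.43.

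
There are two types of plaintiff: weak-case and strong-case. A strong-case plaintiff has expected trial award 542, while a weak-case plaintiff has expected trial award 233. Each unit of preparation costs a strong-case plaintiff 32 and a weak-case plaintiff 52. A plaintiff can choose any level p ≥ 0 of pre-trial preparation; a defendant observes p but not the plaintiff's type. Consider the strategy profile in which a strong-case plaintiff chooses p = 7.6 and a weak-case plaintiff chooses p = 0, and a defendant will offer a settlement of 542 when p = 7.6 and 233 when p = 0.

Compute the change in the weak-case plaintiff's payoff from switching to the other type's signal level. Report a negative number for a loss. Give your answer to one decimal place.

Playing p = 0 the weak-case plaintiff receives 233.
Deviating to p = 7.6 brings payment 542 at cost 52 × 7.6 = 395.2, netting 146.8.
Gain from deviating: 146.8 − 233 = -86.2.
The gain is negative, so the weak-case type's incentive-compatibility constraint is satisfied.

-86.2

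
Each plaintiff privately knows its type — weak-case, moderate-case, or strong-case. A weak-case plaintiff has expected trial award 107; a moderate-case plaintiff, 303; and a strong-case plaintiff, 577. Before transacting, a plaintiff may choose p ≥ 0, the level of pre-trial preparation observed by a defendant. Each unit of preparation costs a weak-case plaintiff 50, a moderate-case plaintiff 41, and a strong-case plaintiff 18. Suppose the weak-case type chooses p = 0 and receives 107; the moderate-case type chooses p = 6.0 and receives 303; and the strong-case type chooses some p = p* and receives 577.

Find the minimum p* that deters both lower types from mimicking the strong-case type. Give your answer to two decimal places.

12.68

Moderate-case type (on-path payoff 303 − 41×6.0 = 57) won't mimic when 57 ≥ 577 − 41·p*, i.e. p* ≥ 12.68.
Weak-case type (on-path payoff 107) won't mimic when 107 ≥ 577 − 50·p*, i.e. p* ≥ 9.40.
Both must hold, so p* = max(9.40, 12.68) = 12.68. The moderate-case type's constraint binds.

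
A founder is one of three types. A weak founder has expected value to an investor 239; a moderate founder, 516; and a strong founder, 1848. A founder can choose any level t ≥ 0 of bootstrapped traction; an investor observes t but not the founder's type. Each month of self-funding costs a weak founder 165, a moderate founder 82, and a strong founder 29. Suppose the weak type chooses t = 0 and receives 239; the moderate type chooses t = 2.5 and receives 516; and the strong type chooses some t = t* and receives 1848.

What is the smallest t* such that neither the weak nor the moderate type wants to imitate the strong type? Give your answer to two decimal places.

Weak type (on-path payoff 239) won't mimic when 239 ≥ 1848 − 165·t*, i.e. t* ≥ 9.75.
Moderate type (on-path payoff 516 − 82×2.5 = 311) won't mimic when 311 ≥ 1848 − 82·t*, i.e. t* ≥ 18.74.
Both must hold, so t* = max(9.75, 18.74) = 18.74. The moderate type's constraint binds.

18.74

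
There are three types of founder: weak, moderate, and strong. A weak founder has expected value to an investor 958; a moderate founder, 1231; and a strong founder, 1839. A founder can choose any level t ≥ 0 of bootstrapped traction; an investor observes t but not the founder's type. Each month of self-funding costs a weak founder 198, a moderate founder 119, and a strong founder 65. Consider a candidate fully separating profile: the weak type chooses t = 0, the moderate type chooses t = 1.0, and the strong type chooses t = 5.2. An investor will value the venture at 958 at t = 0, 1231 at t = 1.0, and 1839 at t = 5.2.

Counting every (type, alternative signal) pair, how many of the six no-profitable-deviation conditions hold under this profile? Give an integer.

Moderate (own payoff 1231 − 119×1.0 = 1112): to t=0 gives 958 → no gain ✓; to t=5.2 gives 1839 − 119×5.2 = 1220.2 → profitable ✗.
Weak (own payoff 958): to t=1.0 gives 1231 − 198×1.0 = 1033 → profitable ✗; to t=5.2 gives 1839 − 198×5.2 = 809.4 → no gain ✓.
Strong (own payoff 1839 − 65×5.2 = 1501): to t=0 gives 958 → no gain ✓; to t=1.0 gives 1231 − 65×1.0 = 1166 → no gain ✓.
4 of the 6 constraints hold; not an equilibrium.

4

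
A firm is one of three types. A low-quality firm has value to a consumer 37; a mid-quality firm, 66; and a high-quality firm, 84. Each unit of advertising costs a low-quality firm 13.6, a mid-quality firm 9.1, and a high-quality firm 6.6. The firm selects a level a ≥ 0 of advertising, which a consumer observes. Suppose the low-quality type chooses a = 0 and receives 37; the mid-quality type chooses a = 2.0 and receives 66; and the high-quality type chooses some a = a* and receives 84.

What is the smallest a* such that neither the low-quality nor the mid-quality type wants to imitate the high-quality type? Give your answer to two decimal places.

Mid-quality type (on-path payoff 66 − 9.1×2.0 = 47.8) won't mimic when 47.8 ≥ 84 − 9.1·a*, i.e. a* ≥ 3.98.
Low-quality type (on-path payoff 37) won't mimic when 37 ≥ 84 − 13.6·a*, i.e. a* ≥ 3.46.
Both must hold, so a* = max(3.46, 3.98) = 3.98. The mid-quality type's constraint binds.

3.98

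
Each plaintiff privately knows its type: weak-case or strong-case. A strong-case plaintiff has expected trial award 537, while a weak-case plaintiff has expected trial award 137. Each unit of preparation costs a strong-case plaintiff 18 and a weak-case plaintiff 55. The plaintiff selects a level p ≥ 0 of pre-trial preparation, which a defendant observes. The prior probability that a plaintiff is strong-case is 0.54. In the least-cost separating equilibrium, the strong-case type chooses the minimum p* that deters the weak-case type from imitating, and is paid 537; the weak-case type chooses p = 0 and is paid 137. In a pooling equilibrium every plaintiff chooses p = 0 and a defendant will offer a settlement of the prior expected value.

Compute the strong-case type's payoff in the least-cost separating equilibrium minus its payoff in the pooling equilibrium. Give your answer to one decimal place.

53.1

Least-cost separating signal: p* solves 137 = 537 − 55·p*, so p* = (537 − 137)/55 ≈ 7.2727.
Strong-case type's separating payoff: 537 − 18 × p* = 537 − 18 × (537 − 137)/55 = 537 − 7200/55 ≈ 406.091.
Pooling payoff: 0.54 × 537 + 0.46 × 137 = 353.
Difference: 406.091 − 353 = 53.091, i.e. 53.1 to one decimal place.
The strong-case type prefers to separate.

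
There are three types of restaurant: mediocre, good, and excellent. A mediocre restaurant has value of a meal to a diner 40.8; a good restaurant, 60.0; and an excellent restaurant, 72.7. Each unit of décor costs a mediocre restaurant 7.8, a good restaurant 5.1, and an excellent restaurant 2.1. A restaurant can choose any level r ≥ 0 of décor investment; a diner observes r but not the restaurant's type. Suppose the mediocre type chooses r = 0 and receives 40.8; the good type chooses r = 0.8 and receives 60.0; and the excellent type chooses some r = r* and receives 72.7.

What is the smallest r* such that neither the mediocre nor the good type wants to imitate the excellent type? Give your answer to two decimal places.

Good type (on-path payoff 60.0 − 5.1×0.8 = 55.92) won't mimic when 55.92 ≥ 72.7 − 5.1·r*, i.e. r* ≥ 3.29.
Mediocre type (on-path payoff 40.8) won't mimic when 40.8 ≥ 72.7 − 7.8·r*, i.e. r* ≥ 4.09.
Both must hold, so r* = max(4.09, 3.29) = 4.09. The mediocre type's constraint binds.

4.09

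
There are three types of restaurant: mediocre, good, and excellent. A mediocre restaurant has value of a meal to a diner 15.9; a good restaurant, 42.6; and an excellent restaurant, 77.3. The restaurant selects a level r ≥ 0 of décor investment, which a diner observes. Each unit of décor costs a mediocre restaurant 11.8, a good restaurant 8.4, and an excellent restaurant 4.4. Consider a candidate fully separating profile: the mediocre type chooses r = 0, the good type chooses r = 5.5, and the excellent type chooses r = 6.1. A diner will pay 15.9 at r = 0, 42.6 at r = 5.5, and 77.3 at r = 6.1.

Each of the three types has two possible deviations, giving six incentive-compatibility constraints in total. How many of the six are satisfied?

4

Good (own payoff 42.6 − 8.4×5.5 = -3.6): to r=0 gives 15.9 → profitable ✗; to r=6.1 gives 77.3 − 8.4×6.1 = 26.06 → profitable ✗.
Excellent (own payoff 77.3 − 4.4×6.1 = 50.46): to r=0 gives 15.9 → no gain ✓; to r=5.5 gives 42.6 − 4.4×5.5 = 18.4 → no gain ✓.
Mediocre (own payoff 15.9): to r=5.5 gives 42.6 − 11.8×5.5 = -22.3 → no gain ✓; to r=6.1 gives 77.3 − 11.8×6.1 = 5.32 → no gain ✓.
4 of the 6 constraints hold; not an equilibrium.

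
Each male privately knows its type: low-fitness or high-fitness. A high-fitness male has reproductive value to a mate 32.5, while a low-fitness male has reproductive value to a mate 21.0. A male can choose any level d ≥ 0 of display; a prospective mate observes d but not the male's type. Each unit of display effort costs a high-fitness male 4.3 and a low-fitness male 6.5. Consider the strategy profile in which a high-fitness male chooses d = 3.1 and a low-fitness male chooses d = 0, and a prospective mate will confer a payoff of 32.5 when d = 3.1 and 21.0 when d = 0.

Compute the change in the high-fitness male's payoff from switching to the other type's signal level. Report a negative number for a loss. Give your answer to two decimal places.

1.83

Playing d = 3.1 the high-fitness male receives 32.5 − 4.3 × 3.1 = 19.17.
Deviating to d = 0 yields 21.0 instead.
Gain from deviating: 21.0 − 19.17 = 1.83.
The gain is positive, so the high-fitness type's incentive-compatibility constraint is violated — this profile is not a separating equilibrium.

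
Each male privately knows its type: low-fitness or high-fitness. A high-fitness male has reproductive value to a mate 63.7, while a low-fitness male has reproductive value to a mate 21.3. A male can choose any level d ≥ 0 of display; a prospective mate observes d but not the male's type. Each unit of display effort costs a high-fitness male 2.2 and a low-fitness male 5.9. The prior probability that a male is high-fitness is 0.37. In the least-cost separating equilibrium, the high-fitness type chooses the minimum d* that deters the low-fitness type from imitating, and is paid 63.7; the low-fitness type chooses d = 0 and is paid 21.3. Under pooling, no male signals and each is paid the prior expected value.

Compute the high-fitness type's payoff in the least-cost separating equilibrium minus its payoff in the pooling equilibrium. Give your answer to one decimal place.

Least-cost separating signal: d* solves 21.3 = 63.7 − 5.9·d*, so d* = (63.7 − 21.3)/5.9 ≈ 7.1864.
High-fitness type's separating payoff: 63.7 − 2.2 × d* = 63.7 − 2.2 × (63.7 − 21.3)/5.9 = 63.7 − 93.28/5.9 ≈ 47.890.
Pooling payoff: 0.37 × 63.7 + 0.63 × 21.3 = 36.988.
Difference: 47.890 − 36.988 = 10.902, i.e. 10.9 to one decimal place.
The high-fitness type prefers to separate.

10.9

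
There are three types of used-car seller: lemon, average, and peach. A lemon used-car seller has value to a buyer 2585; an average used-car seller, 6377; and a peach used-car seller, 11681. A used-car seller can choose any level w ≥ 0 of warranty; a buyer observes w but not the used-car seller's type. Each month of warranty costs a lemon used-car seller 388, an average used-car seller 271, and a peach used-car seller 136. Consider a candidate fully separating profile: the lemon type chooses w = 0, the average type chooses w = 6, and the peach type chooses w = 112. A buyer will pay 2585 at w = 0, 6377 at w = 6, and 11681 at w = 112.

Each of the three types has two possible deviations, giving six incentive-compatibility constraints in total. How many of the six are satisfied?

Lemon (own payoff 2585): to w=6 gives 6377 − 388×6 = 4049 → profitable ✗; to w=112 gives 11681 − 388×112 = -31775 → no gain ✓.
Peach (own payoff 11681 − 136×112 = -3551): to w=0 gives 2585 → profitable ✗; to w=6 gives 6377 − 136×6 = 5561 → profitable ✗.
Average (own payoff 6377 − 271×6 = 4751): to w=0 gives 2585 → no gain ✓; to w=112 gives 11681 − 271×112 = -18671 → no gain ✓.
3 of the 6 constraints hold; not an equilibrium.

3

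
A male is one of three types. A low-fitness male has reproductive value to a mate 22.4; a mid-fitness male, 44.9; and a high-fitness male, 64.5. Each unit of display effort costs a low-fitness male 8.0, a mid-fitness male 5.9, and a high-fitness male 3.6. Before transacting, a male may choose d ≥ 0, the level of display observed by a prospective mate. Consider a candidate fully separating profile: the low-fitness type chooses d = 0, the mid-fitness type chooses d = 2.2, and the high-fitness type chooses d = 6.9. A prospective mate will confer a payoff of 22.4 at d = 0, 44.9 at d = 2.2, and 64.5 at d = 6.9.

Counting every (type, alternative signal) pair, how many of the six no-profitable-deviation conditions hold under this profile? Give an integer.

Mid-fitness (own payoff 44.9 − 5.9×2.2 = 31.92): to d=0 gives 22.4 → no gain ✓; to d=6.9 gives 64.5 − 5.9×6.9 = 23.79 → no gain ✓.
Low-fitness (own payoff 22.4): to d=2.2 gives 44.9 − 8.0×2.2 = 27.3 → profitable ✗; to d=6.9 gives 64.5 − 8.0×6.9 = 9.3 → no gain ✓.
High-fitness (own payoff 64.5 − 3.6×6.9 = 39.66): to d=0 gives 22.4 → no gain ✓; to d=2.2 gives 44.9 − 3.6×2.2 = 36.98 → no gain ✓.
5 of the 6 constraints hold; not an equilibrium.

5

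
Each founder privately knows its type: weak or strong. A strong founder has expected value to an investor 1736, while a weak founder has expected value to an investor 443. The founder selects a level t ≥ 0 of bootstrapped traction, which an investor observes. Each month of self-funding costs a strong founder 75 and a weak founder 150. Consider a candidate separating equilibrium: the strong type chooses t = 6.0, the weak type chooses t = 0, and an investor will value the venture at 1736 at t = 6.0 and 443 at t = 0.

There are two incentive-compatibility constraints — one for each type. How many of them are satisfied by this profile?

1

Strong type: signal → 1736 − 75 × 6.0 = 1286; deviate to 0 → 443. IC holds (1286 ≥ 443).
Weak type: stay at 0 → 443; mimic → 1736 − 150 × 6.0 = 836. IC fails (443 < 836).
1 of 2 constraints hold, so this profile is not an equilibrium.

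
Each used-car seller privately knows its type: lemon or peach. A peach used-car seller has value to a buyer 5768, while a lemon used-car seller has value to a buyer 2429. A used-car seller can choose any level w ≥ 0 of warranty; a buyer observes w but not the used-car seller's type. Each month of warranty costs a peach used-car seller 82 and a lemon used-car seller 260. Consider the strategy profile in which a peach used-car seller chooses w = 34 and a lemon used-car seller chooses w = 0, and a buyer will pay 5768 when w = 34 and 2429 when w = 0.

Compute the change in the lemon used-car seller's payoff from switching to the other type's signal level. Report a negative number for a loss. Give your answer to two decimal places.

Playing w = 0 the lemon used-car seller receives 2429.
Deviating to w = 34 brings payment 5768 at cost 260 × 34 = 8840, netting -3072.
Gain from deviating: -3072 − 2429 = -5501.00.
The gain is negative, so the lemon type's incentive-compatibility constraint is satisfied.

-5501.00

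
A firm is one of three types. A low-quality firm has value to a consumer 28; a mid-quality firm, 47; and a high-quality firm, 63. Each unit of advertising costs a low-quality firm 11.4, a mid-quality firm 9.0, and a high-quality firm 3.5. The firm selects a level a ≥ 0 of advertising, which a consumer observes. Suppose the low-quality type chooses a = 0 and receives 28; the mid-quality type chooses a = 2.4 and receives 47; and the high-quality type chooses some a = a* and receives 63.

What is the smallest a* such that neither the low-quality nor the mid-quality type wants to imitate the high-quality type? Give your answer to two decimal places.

4.18

Mid-quality type (on-path payoff 47 − 9.0×2.4 = 25.4) won't mimic when 25.4 ≥ 63 − 9.0·a*, i.e. a* ≥ 4.18.
Low-quality type (on-path payoff 28) won't mimic when 28 ≥ 63 − 11.4·a*, i.e. a* ≥ 3.07.
Both must hold, so a* = max(3.07, 4.18) = 4.18. The mid-quality type's constraint binds.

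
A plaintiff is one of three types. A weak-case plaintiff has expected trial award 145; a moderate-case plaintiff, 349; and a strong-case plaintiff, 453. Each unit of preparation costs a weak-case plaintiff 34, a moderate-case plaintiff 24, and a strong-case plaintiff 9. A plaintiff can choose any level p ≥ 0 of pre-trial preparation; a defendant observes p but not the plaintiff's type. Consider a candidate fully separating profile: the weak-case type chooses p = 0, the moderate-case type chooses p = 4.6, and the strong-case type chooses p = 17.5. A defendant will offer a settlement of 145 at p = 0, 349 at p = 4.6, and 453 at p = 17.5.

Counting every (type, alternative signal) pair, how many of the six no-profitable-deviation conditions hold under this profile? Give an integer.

4

Moderate-case (own payoff 349 − 24×4.6 = 238.6): to p=0 gives 145 → no gain ✓; to p=17.5 gives 453 − 24×17.5 = 33 → no gain ✓.
Strong-case (own payoff 453 − 9×17.5 = 295.5): to p=0 gives 145 → no gain ✓; to p=4.6 gives 349 − 9×4.6 = 307.6 → profitable ✗.
Weak-case (own payoff 145): to p=4.6 gives 349 − 34×4.6 = 192.6 → profitable ✗; to p=17.5 gives 453 − 34×17.5 = -142 → no gain ✓.
4 of the 6 constraints hold; not an equilibrium.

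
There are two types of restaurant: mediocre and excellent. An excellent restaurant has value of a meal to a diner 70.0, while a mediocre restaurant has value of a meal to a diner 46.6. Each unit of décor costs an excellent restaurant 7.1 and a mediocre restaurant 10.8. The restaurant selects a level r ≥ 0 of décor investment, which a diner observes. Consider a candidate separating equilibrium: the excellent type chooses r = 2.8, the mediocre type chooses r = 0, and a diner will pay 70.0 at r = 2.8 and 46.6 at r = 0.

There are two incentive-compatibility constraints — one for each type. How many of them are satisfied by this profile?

Mediocre type: stay at 0 → 46.6; mimic → 70.0 − 10.8 × 2.8 = 39.76. IC holds (46.6 ≥ 39.76).
Excellent type: signal → 70.0 − 7.1 × 2.8 = 50.12; deviate to 0 → 46.6. IC holds (50.12 ≥ 46.6).
2 of 2 constraints hold, so this is a separating equilibrium.

2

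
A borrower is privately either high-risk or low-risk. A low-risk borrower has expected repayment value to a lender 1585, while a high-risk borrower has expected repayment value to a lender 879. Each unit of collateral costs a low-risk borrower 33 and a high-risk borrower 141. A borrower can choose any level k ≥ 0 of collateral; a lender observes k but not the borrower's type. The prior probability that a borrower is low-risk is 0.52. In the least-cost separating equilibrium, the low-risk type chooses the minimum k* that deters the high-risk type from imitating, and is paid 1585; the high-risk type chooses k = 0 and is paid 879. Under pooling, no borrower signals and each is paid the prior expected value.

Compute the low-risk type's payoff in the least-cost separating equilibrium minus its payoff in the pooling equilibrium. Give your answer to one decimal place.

173.6

Least-cost separating signal: k* solves 879 = 1585 − 141·k*, so k* = (1585 − 879)/141 ≈ 5.0071.
Low-risk type's separating payoff: 1585 − 33 × k* = 1585 − 33 × (1585 − 879)/141 = 1585 − 23298/141 ≈ 1419.766.
Pooling payoff: 0.52 × 1585 + 0.48 × 879 = 1246.12.
Difference: 1419.766 − 1246.12 = 173.646, i.e. 173.6 to one decimal place.
The low-risk type prefers to separate.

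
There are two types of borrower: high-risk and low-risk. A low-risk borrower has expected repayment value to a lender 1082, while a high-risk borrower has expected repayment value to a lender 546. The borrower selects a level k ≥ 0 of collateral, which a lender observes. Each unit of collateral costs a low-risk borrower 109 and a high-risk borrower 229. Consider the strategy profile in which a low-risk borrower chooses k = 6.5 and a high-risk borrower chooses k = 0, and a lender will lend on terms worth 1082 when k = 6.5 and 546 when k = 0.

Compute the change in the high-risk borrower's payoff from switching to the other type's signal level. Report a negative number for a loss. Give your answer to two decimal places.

Playing k = 0 the high-risk borrower receives 546.
Deviating to k = 6.5 brings payment 1082 at cost 229 × 6.5 = 1488.5, netting -406.5.
Gain from deviating: -406.5 − 546 = -952.50.
The gain is negative, so the high-risk type's incentive-compatibility constraint is satisfied.

-952.50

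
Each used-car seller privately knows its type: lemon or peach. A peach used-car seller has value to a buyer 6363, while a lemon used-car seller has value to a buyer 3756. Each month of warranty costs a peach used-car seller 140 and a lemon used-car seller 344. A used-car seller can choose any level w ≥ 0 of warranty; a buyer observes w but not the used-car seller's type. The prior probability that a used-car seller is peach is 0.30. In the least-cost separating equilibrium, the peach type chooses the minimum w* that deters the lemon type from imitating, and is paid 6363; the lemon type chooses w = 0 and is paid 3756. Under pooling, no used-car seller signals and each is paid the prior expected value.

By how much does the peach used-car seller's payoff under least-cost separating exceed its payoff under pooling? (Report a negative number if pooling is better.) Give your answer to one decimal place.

763.9

Least-cost separating signal: w* solves 3756 = 6363 − 344·w*, so w* = (6363 − 3756)/344 ≈ 7.5785.
Peach type's separating payoff: 6363 − 140 × w* = 6363 − 140 × (6363 − 3756)/344 = 6363 − 364980/344 ≈ 5302.012.
Pooling payoff: 0.30 × 6363 + 0.70 × 3756 = 4538.1.
Difference: 5302.012 − 4538.1 = 763.912, i.e. 763.9 to one decimal place.
The peach type prefers to separate.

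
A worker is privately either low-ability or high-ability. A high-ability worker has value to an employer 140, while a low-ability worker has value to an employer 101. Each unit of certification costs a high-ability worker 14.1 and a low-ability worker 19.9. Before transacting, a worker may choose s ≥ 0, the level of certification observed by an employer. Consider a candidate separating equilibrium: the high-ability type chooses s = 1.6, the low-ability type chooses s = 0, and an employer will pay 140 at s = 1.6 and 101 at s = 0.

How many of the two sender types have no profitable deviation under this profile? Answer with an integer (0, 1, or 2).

1

High-ability type: signal → 140 − 14.1 × 1.6 = 117.44; deviate to 0 → 101. IC holds (117.44 ≥ 101).
Low-ability type: stay at 0 → 101; mimic → 140 − 19.9 × 1.6 = 108.16. IC fails (101 < 108.16).
1 of 2 constraints hold, so this profile is not an equilibrium.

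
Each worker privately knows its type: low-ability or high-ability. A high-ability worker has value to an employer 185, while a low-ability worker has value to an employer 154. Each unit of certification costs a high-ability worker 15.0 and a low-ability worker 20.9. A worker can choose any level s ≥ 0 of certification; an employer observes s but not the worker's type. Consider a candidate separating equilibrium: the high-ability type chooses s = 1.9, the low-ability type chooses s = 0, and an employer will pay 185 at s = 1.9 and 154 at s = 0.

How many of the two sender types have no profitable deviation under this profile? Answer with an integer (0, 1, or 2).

Low-ability type: stay at 0 → 154; mimic → 185 − 20.9 × 1.9 = 145.29. IC holds (154 ≥ 145.29).
High-ability type: signal → 185 − 15.0 × 1.9 = 156.5; deviate to 0 → 154. IC holds (156.5 ≥ 154).
2 of 2 constraints hold, so this is a separating equilibrium.

2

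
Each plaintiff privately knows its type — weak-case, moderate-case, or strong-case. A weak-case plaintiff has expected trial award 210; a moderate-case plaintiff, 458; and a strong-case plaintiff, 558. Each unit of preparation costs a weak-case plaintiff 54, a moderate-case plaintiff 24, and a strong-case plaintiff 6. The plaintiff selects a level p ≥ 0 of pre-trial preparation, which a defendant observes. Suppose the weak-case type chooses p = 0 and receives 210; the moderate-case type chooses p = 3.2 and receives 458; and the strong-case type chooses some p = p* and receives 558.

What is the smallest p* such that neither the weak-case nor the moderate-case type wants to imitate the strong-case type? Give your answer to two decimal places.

7.37

Moderate-case type (on-path payoff 458 − 24×3.2 = 381.2) won't mimic when 381.2 ≥ 558 − 24·p*, i.e. p* ≥ 7.37.
Weak-case type (on-path payoff 210) won't mimic when 210 ≥ 558 − 54·p*, i.e. p* ≥ 6.44.
Both must hold, so p* = max(6.44, 7.37) = 7.37. The moderate-case type's constraint binds.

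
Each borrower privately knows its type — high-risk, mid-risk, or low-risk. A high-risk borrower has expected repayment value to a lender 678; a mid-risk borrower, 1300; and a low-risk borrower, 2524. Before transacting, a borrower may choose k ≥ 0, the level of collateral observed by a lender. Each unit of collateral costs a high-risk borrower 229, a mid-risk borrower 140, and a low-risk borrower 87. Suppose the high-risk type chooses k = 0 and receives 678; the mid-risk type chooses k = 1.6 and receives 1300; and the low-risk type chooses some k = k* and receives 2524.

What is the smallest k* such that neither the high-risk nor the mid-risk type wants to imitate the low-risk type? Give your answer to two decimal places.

10.34

Mid-risk type (on-path payoff 1300 − 140×1.6 = 1076) won't mimic when 1076 ≥ 2524 − 140·k*, i.e. k* ≥ 10.34.
High-risk type (on-path payoff 678) won't mimic when 678 ≥ 2524 − 229·k*, i.e. k* ≥ 8.06.
Both must hold, so k* = max(8.06, 10.34) = 10.34. The mid-risk type's constraint binds.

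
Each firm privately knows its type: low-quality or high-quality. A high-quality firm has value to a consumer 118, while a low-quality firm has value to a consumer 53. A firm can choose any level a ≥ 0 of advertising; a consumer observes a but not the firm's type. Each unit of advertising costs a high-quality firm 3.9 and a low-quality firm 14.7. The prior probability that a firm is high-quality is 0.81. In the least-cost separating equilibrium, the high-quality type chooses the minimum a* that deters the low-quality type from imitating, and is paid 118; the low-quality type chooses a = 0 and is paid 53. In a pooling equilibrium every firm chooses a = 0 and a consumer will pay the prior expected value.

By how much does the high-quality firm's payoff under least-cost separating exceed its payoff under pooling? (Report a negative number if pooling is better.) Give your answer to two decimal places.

Least-cost separating signal: a* solves 53 = 118 − 14.7·a*, so a* = (118 − 53)/14.7 ≈ 4.4218.
High-quality type's separating payoff: 118 − 3.9 × a* = 118 − 3.9 × (118 − 53)/14.7 = 118 − 253.5/14.7 ≈ 100.7551.
Pooling payoff: 0.81 × 118 + 0.19 × 53 = 105.65.
Difference: 100.7551 − 105.65 = -4.8949, i.e. -4.89 to two decimal places.
The high-quality type would prefer the pooling outcome.

-4.89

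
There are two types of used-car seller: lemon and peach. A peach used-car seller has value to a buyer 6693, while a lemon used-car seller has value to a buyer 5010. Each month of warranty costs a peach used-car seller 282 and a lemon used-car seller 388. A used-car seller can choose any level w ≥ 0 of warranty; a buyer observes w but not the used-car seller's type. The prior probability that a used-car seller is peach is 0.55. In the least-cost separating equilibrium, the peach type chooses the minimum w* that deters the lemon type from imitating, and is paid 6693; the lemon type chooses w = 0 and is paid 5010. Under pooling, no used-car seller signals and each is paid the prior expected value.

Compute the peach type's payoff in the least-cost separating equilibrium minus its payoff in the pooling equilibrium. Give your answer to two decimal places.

Least-cost separating signal: w* solves 5010 = 6693 − 388·w*, so w* = (6693 − 5010)/388 ≈ 4.3376.
Peach type's separating payoff: 6693 − 282 × w* = 6693 − 282 × (6693 − 5010)/388 = 6693 − 474606/388 ≈ 5469.7887.
Pooling payoff: 0.55 × 6693 + 0.45 × 5010 = 5935.65.
Difference: 5469.7887 − 5935.65 = -465.8613, i.e. -465.86 to two decimal places.
The peach type would prefer the pooling outcome.

-465.86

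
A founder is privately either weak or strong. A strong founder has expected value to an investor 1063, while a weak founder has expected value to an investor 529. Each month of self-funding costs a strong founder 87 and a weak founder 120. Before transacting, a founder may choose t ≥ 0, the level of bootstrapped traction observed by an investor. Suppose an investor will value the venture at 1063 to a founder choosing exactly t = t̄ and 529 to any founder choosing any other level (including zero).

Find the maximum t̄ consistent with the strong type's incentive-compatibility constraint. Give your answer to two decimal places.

6.14

Choosing t̄ yields the strong type 1063 − 87·t̄; choosing zero yields 529.
The strong type is indifferent at 1063 − 87·t̄ = 529, i.e. t̄ = (1063 − 529) / 87 ≈ 6.14.
For any t̄ above 6.14 the strong type would rather pool at zero, so separation collapses.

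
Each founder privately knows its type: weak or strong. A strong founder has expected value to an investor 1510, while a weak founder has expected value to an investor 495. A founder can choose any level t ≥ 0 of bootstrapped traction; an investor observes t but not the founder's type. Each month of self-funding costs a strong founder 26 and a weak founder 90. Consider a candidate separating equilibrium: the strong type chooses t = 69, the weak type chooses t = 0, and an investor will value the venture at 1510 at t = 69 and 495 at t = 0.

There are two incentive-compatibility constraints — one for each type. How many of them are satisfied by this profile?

1

Weak type: stay at 0 → 495; mimic → 1510 − 90 × 69 = -4700. IC holds (495 ≥ -4700).
Strong type: signal → 1510 − 26 × 69 = -284; deviate to 0 → 495. IC fails (-284 < 495).
1 of 2 constraints hold, so this profile is not an equilibrium.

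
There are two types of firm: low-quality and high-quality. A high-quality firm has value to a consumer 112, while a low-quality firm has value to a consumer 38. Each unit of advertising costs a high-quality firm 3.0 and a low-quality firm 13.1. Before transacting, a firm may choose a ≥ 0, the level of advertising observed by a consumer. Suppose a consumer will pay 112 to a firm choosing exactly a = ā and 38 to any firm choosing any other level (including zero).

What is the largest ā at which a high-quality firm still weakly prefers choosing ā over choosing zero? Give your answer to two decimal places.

Choosing ā yields the high-quality type 112 − 3.0·ā; choosing zero yields 38.
The high-quality type is indifferent at 112 − 3.0·ā = 38, i.e. ā = (112 − 38) / 3.0 ≈ 24.67.
For any ā above 24.67 the high-quality type would rather pool at zero, so separation collapses.

24.67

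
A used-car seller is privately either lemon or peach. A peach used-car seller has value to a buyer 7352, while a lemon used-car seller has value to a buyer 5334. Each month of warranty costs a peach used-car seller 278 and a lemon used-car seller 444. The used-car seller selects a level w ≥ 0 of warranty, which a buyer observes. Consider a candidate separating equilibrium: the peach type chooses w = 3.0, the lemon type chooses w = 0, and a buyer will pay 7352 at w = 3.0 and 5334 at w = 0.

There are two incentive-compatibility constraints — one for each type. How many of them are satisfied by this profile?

1

Peach type: signal → 7352 − 278 × 3.0 = 6518; deviate to 0 → 5334. IC holds (6518 ≥ 5334).
Lemon type: stay at 0 → 5334; mimic → 7352 − 444 × 3.0 = 6020. IC fails (5334 < 6020).
1 of 2 constraints hold, so this profile is not an equilibrium.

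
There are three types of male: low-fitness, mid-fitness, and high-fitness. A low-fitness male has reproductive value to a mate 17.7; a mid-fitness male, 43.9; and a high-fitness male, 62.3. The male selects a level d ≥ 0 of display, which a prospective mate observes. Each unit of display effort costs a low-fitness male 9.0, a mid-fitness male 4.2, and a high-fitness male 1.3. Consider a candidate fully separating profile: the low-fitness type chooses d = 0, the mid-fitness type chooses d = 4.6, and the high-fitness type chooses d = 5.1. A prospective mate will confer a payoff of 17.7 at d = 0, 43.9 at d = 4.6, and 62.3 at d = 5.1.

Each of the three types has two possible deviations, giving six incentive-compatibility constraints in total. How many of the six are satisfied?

High-fitness (own payoff 62.3 − 1.3×5.1 = 55.67): to d=0 gives 17.7 → no gain ✓; to d=4.6 gives 43.9 − 1.3×4.6 = 37.92 → no gain ✓.
Low-fitness (own payoff 17.7): to d=4.6 gives 43.9 − 9.0×4.6 = 2.5 → no gain ✓; to d=5.1 gives 62.3 − 9.0×5.1 = 16.4 → no gain ✓.
Mid-fitness (own payoff 43.9 − 4.2×4.6 = 24.58): to d=0 gives 17.7 → no gain ✓; to d=5.1 gives 62.3 − 4.2×5.1 = 40.88 → profitable ✗.
5 of the 6 constraints hold; not an equilibrium.

5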